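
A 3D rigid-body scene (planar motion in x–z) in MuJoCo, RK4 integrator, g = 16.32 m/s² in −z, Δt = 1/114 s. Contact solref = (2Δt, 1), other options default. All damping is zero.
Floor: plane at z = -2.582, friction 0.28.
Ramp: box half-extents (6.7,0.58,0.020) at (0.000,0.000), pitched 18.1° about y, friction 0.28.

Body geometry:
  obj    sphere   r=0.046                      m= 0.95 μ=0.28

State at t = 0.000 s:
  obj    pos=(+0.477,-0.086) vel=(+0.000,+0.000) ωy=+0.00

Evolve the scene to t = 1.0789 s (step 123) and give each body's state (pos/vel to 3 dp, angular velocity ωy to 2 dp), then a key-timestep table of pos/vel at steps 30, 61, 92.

State at t = 1.0789 s:
  obj    pos=(+2.480,-0.741) vel=(+3.714,-1.214) ωy=+84.92

Key-timestep trajectory:
   step    t(s)  obj.x    obj.z    obj.vx   obj.vz 
     30  0.2632   +0.596  -0.125  +0.906  -0.296
     61  0.5351   +0.970  -0.248  +1.842  -0.602
     92  0.8070   +1.598  -0.453  +2.778  -0.908


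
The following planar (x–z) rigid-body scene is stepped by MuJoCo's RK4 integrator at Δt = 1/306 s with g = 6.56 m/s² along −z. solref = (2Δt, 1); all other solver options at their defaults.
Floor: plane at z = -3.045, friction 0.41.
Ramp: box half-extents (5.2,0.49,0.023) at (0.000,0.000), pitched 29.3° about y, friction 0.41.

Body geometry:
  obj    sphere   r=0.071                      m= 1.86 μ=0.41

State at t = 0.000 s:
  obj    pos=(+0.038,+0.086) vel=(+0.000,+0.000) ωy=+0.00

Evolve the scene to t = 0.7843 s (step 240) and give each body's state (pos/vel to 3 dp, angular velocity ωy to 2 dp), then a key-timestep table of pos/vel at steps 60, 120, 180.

State at t = 0.7843 s:
  obj    pos=(+0.653,-0.259) vel=(+1.568,-0.880) ωy=+25.33

Key-timestep trajectory:
   step    t(s)  obj.x    obj.z    obj.vx   obj.vz 
     60  0.1961   +0.077  +0.065  +0.392  -0.220
    120  0.3922   +0.192  +0.000  +0.784  -0.440
    180  0.5882   +0.384  -0.108  +1.176  -0.660


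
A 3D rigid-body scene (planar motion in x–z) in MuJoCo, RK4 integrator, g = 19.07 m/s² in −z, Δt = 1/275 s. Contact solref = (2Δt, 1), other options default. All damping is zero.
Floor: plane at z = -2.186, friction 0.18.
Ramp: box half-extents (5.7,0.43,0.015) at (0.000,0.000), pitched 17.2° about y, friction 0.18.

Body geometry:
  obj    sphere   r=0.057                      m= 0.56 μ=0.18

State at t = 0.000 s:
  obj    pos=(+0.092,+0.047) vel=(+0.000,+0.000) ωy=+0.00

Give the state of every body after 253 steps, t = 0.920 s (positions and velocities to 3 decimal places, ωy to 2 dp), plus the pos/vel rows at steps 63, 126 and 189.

State at t = 0.920 s:
  obj    pos=(+1.721,-0.457) vel=(+3.540,-1.096) ωy=+65.00

Key-timestep trajectory:
   step    t(s)  obj.x    obj.z    obj.vx   obj.vz 
     63  0.2291   +0.193  +0.016  +0.882  -0.273
    126  0.4582   +0.496  -0.078  +1.763  -0.546
    189  0.6873   +1.001  -0.234  +2.645  -0.819


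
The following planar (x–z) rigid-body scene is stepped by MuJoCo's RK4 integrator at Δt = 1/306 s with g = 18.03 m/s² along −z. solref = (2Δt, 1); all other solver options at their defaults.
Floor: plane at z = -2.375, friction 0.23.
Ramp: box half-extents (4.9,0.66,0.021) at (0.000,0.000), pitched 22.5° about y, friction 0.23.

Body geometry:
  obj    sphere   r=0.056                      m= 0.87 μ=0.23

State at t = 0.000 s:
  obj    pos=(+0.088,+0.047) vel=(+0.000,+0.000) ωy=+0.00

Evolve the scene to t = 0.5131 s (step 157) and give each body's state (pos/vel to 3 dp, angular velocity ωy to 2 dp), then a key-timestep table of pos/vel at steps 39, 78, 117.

State at t = 0.5131 s:
  obj    pos=(+0.687,-0.201) vel=(+2.336,-0.968) ωy=+45.14

Key-timestep trajectory:
   step    t(s)  obj.x    obj.z    obj.vx   obj.vz 
     39  0.1275   +0.125  +0.032  +0.580  -0.240
     78  0.2549   +0.236  -0.014  +1.161  -0.481
    117  0.3824   +0.421  -0.091  +1.741  -0.721


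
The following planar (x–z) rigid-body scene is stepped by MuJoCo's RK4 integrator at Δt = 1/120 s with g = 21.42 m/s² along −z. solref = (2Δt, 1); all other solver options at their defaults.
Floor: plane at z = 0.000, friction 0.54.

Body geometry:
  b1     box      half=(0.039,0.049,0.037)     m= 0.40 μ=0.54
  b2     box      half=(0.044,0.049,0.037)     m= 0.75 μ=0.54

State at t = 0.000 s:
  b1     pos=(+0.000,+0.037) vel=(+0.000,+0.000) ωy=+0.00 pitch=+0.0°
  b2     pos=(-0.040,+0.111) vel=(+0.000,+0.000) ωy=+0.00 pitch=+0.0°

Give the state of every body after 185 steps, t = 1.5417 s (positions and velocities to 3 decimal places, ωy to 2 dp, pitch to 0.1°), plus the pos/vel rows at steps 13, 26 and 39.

State at t = 1.5417 s:
  b1     pos=(+0.000,+0.037) vel=(+0.000,+0.000) ωy=+0.00 pitch=+0.0°
  b2     pos=(-0.087,+0.044) vel=(+0.000,+0.000) ωy=+0.00 pitch=-90.0°

Key-timestep trajectory:
   step    t(s)  b1.x    b1.z    b1.vx   b1.vz   b2.x    b2.z    b2.vx   b2.vz 
     13  0.1083   +0.000  +0.037  +0.000  +0.001   -0.043  +0.110  -0.063  -0.004
     26  0.2167   +0.000  +0.037  +0.002  +0.000   -0.062  +0.103  -0.358  -0.274
     39  0.3250   +0.000  +0.037  +0.000  +0.000   -0.089  +0.039  +0.095  +0.180


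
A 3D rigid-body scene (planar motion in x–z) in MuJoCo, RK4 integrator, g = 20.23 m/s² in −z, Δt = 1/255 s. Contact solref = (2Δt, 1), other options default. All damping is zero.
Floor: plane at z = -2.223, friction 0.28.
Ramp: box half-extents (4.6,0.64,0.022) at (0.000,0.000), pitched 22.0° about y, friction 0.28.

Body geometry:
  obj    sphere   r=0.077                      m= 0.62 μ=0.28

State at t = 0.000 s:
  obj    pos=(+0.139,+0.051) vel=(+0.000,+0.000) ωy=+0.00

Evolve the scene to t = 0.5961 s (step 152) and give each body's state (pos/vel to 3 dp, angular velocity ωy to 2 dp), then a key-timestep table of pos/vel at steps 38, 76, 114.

State at t = 0.5961 s:
  obj    pos=(+1.031,-0.310) vel=(+2.992,-1.209) ωy=+41.89

Key-timestep trajectory:
   step    t(s)  obj.x    obj.z    obj.vx   obj.vz 
     38  0.1490   +0.195  +0.028  +0.748  -0.302
     76  0.2980   +0.362  -0.039  +1.496  -0.604
    114  0.4471   +0.641  -0.152  +2.244  -0.907


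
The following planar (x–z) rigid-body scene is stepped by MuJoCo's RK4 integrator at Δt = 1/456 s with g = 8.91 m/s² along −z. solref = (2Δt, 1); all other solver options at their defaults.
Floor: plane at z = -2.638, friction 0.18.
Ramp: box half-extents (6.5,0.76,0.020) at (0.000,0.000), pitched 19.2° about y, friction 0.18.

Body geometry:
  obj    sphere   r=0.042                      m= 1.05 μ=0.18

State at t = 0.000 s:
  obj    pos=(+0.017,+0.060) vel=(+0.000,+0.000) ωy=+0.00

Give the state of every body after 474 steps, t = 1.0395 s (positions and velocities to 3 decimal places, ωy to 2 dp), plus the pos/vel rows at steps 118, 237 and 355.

State at t = 1.0395 s:
  obj    pos=(+1.085,-0.312) vel=(+2.055,-0.716) ωy=+51.80

Key-timestep trajectory:
   step    t(s)  obj.x    obj.z    obj.vx   obj.vz 
    118  0.2588   +0.083  +0.037  +0.512  -0.178
    237  0.5197   +0.284  -0.033  +1.027  -0.358
    355  0.7785   +0.616  -0.149  +1.539  -0.536


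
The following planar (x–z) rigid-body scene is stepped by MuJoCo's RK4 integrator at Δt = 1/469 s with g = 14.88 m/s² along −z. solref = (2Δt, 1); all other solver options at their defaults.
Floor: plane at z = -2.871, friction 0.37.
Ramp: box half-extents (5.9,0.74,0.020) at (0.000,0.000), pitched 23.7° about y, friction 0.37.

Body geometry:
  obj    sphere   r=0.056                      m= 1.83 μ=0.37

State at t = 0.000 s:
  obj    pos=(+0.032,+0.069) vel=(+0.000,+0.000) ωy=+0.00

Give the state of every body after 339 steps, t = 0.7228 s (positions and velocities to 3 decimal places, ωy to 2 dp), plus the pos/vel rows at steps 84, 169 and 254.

State at t = 0.7228 s:
  obj    pos=(+1.054,-0.380) vel=(+2.828,-1.241) ωy=+55.14

Key-timestep trajectory:
   step    t(s)  obj.x    obj.z    obj.vx   obj.vz 
     84  0.1791   +0.095  +0.041  +0.701  -0.308
    169  0.3603   +0.286  -0.043  +1.410  -0.619
    254  0.5416   +0.606  -0.183  +2.119  -0.930


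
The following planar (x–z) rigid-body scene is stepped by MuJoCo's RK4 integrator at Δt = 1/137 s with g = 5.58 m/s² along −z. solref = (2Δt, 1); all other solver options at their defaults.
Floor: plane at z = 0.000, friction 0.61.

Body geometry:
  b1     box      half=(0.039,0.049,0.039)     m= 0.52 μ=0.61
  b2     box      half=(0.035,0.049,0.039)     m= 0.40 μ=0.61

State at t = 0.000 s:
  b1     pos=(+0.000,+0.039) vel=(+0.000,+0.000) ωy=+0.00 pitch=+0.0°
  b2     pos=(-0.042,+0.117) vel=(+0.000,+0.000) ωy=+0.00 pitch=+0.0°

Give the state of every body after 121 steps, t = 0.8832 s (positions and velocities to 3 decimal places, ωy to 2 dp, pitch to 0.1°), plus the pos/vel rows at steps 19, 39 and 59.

State at t = 0.8832 s:
  b1     pos=(+0.000,+0.039) vel=(+0.000,+0.000) ωy=+0.00 pitch=+0.0°
  b2     pos=(-0.089,+0.035) vel=(+0.000,+0.000) ωy=+0.00 pitch=-90.0°

Key-timestep trajectory:
   step    t(s)  b1.x    b1.z    b1.vx   b1.vz   b2.x    b2.z    b2.vx   b2.vz 
     19  0.1387   +0.000  +0.039  +0.000  +0.000   -0.045  +0.117  -0.048  -0.007
     39  0.2847   +0.000  +0.039  +0.000  +0.000   -0.060  +0.111  -0.174  -0.108
     59  0.4307   +0.000  +0.039  +0.000  +0.000   -0.090  +0.053  -0.213  -0.782


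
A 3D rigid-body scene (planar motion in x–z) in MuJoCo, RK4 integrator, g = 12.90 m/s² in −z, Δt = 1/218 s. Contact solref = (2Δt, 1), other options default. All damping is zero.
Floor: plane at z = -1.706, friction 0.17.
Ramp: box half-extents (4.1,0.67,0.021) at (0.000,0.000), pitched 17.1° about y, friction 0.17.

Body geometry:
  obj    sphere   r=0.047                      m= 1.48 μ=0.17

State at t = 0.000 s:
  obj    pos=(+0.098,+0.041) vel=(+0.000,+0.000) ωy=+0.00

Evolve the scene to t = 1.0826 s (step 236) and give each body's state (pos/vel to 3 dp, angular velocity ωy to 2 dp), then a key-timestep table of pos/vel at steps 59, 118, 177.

State at t = 1.0826 s:
  obj    pos=(+1.616,-0.426) vel=(+2.804,-0.862) ωy=+62.40

Key-timestep trajectory:
   step    t(s)  obj.x    obj.z    obj.vx   obj.vz 
     59  0.2706   +0.193  +0.012  +0.701  -0.216
    118  0.5413   +0.477  -0.076  +1.402  -0.431
    177  0.8119   +0.952  -0.222  +2.103  -0.647


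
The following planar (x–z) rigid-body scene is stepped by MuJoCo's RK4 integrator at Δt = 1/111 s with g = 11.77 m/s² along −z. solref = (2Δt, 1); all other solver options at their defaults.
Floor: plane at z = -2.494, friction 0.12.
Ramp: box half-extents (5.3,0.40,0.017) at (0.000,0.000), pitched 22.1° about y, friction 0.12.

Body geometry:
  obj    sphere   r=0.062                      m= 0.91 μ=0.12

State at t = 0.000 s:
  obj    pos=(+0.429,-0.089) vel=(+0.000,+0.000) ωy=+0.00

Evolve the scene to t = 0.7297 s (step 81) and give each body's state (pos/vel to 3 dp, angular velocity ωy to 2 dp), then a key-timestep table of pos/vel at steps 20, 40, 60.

State at t = 0.7297 s:
  obj    pos=(+1.210,-0.406) vel=(+2.139,-0.869) ωy=+37.20

Key-timestep trajectory:
   step    t(s)  obj.x    obj.z    obj.vx   obj.vz 
     20  0.1802   +0.477  -0.108  +0.529  -0.215
     40  0.3604   +0.620  -0.166  +1.057  -0.429
     60  0.5405   +0.857  -0.263  +1.585  -0.643


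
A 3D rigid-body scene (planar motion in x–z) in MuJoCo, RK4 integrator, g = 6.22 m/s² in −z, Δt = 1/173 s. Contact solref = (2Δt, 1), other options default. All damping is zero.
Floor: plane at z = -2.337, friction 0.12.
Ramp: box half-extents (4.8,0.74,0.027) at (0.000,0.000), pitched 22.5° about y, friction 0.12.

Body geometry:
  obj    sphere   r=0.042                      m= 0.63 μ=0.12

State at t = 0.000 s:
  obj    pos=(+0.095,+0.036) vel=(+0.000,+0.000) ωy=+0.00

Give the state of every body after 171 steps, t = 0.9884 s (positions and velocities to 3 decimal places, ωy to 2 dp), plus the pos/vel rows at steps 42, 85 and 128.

State at t = 0.9884 s:
  obj    pos=(+0.862,-0.283) vel=(+1.553,-0.643) ωy=+40.00

Key-timestep trajectory:
   step    t(s)  obj.x    obj.z    obj.vx   obj.vz 
     42  0.2428   +0.141  +0.016  +0.382  -0.158
     85  0.4913   +0.285  -0.043  +0.772  -0.320
    128  0.7399   +0.525  -0.143  +1.162  -0.481


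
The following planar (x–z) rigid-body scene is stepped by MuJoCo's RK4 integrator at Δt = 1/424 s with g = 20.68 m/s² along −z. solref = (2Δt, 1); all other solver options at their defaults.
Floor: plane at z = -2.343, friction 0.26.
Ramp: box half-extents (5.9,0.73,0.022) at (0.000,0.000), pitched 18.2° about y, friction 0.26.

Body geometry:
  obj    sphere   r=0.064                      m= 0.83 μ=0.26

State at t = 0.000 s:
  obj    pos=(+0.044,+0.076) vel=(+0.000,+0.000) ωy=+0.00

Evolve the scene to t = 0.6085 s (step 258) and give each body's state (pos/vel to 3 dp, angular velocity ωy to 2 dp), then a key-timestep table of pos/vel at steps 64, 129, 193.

State at t = 0.6085 s:
  obj    pos=(+0.855,-0.191) vel=(+2.667,-0.877) ωy=+43.86

Key-timestep trajectory:
   step    t(s)  obj.x    obj.z    obj.vx   obj.vz 
     64  0.1509   +0.094  +0.060  +0.662  -0.218
    129  0.3042   +0.247  +0.009  +1.334  -0.438
    193  0.4552   +0.498  -0.073  +1.995  -0.656


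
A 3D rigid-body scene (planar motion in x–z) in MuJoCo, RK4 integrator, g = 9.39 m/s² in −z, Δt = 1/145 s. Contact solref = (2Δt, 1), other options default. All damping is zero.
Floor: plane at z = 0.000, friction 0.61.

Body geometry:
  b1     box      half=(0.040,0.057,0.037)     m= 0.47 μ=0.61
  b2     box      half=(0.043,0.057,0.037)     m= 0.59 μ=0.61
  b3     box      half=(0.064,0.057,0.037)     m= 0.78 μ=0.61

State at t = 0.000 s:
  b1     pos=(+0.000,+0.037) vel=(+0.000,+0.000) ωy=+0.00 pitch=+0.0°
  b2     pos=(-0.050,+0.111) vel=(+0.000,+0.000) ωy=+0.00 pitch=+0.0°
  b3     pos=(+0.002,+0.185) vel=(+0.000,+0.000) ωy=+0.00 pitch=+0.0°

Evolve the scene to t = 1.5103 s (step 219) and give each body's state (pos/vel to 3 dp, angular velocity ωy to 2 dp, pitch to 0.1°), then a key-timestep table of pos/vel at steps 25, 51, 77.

State at t = 1.5103 s:
  b1     pos=(+0.000,+0.037) vel=(+0.000,+0.000) ωy=+0.00 pitch=+0.0°
  b2     pos=(-0.095,+0.043) vel=(+0.000,+0.000) ωy=+0.00 pitch=-90.0°
  b3     pos=(+0.152,+0.037) vel=(+0.000,+0.000) ωy=+0.00 pitch=+180.0°

Key-timestep trajectory:
   step    t(s)  b1.x    b1.z    b1.vx   b1.vz   b2.x    b2.z    b2.vx   b2.vz   b3.x    b3.z    b3.vx   b3.vz 
     25  0.1724   +0.000  +0.037  +0.000  +0.000   -0.050  +0.111  -0.006  -0.001   +0.019  +0.176  +0.204  -0.203
     51  0.3517   +0.000  +0.037  +0.000  +0.001   -0.069  +0.099  -0.244  -0.268   +0.083  +0.127  +0.517  -0.396
     77  0.5310   +0.000  +0.037  +0.000  +0.000   -0.102  +0.048  +0.044  -0.016   +0.152  +0.037  -0.005  +0.016


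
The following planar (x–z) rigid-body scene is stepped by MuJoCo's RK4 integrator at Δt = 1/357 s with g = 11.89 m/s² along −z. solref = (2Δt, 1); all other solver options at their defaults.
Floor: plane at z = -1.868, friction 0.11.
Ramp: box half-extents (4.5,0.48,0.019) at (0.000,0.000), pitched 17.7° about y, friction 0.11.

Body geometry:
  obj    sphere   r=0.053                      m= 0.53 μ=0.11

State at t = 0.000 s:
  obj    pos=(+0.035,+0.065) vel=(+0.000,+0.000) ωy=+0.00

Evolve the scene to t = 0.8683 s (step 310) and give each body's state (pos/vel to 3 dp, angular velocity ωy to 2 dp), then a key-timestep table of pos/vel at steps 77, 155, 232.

State at t = 0.8683 s:
  obj    pos=(+0.962,-0.232) vel=(+2.136,-0.682) ωy=+42.30

Key-timestep trajectory:
   step    t(s)  obj.x    obj.z    obj.vx   obj.vz 
     77  0.2157   +0.092  +0.046  +0.531  -0.169
    155  0.4342   +0.267  -0.010  +1.068  -0.341
    232  0.6499   +0.554  -0.101  +1.599  -0.510


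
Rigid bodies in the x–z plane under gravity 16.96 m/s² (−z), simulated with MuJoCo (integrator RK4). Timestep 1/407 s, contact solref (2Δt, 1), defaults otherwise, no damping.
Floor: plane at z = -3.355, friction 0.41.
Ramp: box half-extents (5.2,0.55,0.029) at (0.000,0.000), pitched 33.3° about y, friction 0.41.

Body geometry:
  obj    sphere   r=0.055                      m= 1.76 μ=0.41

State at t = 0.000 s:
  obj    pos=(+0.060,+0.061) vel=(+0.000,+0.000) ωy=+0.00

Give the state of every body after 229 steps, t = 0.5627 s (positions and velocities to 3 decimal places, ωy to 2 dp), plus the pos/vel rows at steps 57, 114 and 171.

State at t = 0.5627 s:
  obj    pos=(+0.940,-0.517) vel=(+3.128,-2.055) ωy=+68.03

Key-timestep trajectory:
   step    t(s)  obj.x    obj.z    obj.vx   obj.vz 
     57  0.1400   +0.115  +0.025  +0.779  -0.512
    114  0.2801   +0.278  -0.082  +1.557  -1.023
    171  0.4201   +0.551  -0.261  +2.336  -1.534


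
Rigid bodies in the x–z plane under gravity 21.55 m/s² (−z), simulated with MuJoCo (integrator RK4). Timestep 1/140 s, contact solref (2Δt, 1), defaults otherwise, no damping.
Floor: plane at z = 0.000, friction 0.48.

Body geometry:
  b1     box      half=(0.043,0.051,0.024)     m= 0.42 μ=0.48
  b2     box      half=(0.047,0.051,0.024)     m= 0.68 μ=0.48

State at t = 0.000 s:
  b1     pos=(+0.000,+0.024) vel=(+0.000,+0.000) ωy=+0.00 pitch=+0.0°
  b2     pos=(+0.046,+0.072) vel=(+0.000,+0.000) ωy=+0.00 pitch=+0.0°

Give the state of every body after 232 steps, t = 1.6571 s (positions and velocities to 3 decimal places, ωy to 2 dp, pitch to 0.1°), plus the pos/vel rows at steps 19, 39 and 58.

State at t = 1.6571 s:
  b1     pos=(+0.000,+0.024) vel=(+0.000,+0.000) ωy=+0.00 pitch=+0.0°
  b2     pos=(+0.165,+0.024) vel=(+0.000,+0.000) ωy=+0.00 pitch=+180.0°

Key-timestep trajectory:
   step    t(s)  b1.x    b1.z    b1.vx   b1.vz   b2.x    b2.z    b2.vx   b2.vz 
     19  0.1357   +0.000  +0.024  -0.001  +0.000   +0.060  +0.065  +0.257  -0.230
     39  0.2786   +0.000  +0.024  +0.000  +0.000   +0.111  +0.053  +0.209  +0.021
     58  0.4143   +0.000  +0.024  +0.000  +0.000   +0.155  +0.034  +0.558  -0.606


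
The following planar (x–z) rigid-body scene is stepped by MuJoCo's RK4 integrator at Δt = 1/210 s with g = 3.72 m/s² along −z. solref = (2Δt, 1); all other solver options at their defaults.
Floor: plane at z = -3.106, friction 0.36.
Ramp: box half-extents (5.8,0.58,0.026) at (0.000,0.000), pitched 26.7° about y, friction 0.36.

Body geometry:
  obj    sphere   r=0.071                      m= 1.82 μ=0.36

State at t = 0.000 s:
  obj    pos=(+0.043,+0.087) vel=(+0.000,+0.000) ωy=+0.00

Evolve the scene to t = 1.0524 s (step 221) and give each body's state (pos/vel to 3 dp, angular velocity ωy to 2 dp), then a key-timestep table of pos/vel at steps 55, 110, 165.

State at t = 1.0524 s:
  obj    pos=(+0.634,-0.210) vel=(+1.123,-0.565) ωy=+17.69

Key-timestep trajectory:
   step    t(s)  obj.x    obj.z    obj.vx   obj.vz 
     55  0.2619   +0.080  +0.069  +0.279  -0.141
    110  0.5238   +0.189  +0.013  +0.559  -0.281
    165  0.7857   +0.372  -0.079  +0.838  -0.422


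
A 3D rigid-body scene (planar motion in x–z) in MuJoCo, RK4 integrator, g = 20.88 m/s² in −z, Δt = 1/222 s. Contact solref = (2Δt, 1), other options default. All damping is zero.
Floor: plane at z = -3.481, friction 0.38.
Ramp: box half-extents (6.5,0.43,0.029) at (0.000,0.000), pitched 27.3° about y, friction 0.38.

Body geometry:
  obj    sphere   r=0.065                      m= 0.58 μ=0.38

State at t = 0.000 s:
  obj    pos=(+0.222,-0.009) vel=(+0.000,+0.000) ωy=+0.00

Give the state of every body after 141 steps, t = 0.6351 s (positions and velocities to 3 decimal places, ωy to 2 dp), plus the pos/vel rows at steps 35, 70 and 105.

State at t = 0.6351 s:
  obj    pos=(+1.448,-0.642) vel=(+3.861,-1.993) ωy=+66.83

Key-timestep trajectory:
   step    t(s)  obj.x    obj.z    obj.vx   obj.vz 
     35  0.1577   +0.298  -0.048  +0.959  -0.495
     70  0.3153   +0.524  -0.165  +1.917  -0.989
    105  0.4730   +0.902  -0.360  +2.875  -1.484


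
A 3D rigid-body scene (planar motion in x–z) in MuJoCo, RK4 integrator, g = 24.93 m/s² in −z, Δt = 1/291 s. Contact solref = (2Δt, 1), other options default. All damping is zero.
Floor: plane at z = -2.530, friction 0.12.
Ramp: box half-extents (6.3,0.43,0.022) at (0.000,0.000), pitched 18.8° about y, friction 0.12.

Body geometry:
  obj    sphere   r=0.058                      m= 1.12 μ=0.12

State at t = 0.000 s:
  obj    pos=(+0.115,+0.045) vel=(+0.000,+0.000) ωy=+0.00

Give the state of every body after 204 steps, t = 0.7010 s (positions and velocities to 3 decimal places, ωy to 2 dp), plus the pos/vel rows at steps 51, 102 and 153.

State at t = 0.7010 s:
  obj    pos=(+1.450,-0.409) vel=(+3.809,-1.297) ωy=+69.34

Key-timestep trajectory:
   step    t(s)  obj.x    obj.z    obj.vx   obj.vz 
     51  0.1753   +0.199  +0.017  +0.952  -0.324
    102  0.3505   +0.449  -0.068  +1.905  -0.648
    153  0.5258   +0.866  -0.210  +2.857  -0.972


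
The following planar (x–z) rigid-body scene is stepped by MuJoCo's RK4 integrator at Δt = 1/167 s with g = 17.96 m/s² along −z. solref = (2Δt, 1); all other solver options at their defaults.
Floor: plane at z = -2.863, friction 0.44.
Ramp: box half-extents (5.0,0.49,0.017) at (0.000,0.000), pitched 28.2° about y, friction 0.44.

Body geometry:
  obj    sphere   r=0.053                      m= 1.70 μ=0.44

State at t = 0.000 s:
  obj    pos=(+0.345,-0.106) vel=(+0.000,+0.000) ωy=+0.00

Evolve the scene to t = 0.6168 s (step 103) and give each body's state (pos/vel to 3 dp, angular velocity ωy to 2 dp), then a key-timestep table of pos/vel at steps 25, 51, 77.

State at t = 0.6168 s:
  obj    pos=(+1.361,-0.651) vel=(+3.295,-1.767) ωy=+70.53

Key-timestep trajectory:
   step    t(s)  obj.x    obj.z    obj.vx   obj.vz 
     25  0.1497   +0.405  -0.138  +0.800  -0.429
     51  0.3054   +0.594  -0.239  +1.632  -0.875
     77  0.4611   +0.913  -0.410  +2.463  -1.321


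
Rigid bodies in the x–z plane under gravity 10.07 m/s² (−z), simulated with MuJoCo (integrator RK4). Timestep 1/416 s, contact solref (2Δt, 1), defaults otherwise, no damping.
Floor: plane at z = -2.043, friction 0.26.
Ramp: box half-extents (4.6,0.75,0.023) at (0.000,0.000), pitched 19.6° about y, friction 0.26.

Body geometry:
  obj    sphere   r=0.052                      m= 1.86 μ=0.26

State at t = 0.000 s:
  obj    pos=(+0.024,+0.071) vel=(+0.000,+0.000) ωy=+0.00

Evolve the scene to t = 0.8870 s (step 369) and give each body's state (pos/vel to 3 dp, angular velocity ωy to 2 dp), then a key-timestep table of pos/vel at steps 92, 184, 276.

State at t = 0.8870 s:
  obj    pos=(+0.918,-0.247) vel=(+2.016,-0.718) ωy=+41.16

Key-timestep trajectory:
   step    t(s)  obj.x    obj.z    obj.vx   obj.vz 
     92  0.2212   +0.080  +0.051  +0.503  -0.179
    184  0.4423   +0.246  -0.008  +1.005  -0.358
    276  0.6635   +0.524  -0.107  +1.508  -0.537


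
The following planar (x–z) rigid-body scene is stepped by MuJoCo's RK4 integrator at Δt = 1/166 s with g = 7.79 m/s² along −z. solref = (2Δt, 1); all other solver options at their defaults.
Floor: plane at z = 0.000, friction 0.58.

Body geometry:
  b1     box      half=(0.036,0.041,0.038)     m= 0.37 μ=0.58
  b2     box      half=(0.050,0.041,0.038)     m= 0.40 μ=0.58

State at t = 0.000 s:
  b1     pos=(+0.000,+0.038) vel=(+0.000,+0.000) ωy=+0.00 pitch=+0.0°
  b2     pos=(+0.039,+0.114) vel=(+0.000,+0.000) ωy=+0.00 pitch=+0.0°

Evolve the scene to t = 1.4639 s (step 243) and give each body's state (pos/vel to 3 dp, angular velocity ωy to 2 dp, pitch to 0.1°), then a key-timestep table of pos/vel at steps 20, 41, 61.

State at t = 1.4639 s:
  b1     pos=(+0.000,+0.038) vel=(+0.000,+0.000) ωy=+0.00 pitch=+0.0°
  b2     pos=(+0.086,+0.050) vel=(+0.000,+0.000) ωy=+0.00 pitch=+90.0°

Key-timestep trajectory:
   step    t(s)  b1.x    b1.z    b1.vx   b1.vz   b2.x    b2.z    b2.vx   b2.vz 
     20  0.1205   +0.000  +0.038  +0.000  +0.000   +0.042  +0.114  +0.049  -0.007
     41  0.2470   +0.000  +0.038  +0.000  +0.000   +0.055  +0.109  +0.175  -0.090
     61  0.3675   +0.000  +0.038  +0.000  +0.000   +0.081  +0.067  +0.238  -0.756


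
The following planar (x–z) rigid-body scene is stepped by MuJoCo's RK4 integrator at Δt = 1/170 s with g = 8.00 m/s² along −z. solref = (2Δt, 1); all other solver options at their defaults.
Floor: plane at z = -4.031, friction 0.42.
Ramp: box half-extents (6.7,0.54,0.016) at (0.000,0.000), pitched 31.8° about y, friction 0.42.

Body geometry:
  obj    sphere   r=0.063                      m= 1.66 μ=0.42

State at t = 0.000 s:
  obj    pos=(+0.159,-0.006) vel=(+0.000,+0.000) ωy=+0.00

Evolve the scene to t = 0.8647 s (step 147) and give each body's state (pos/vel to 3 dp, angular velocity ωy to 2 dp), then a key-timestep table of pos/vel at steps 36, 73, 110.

State at t = 0.8647 s:
  obj    pos=(+1.116,-0.599) vel=(+2.213,-1.372) ωy=+41.32

Key-timestep trajectory:
   step    t(s)  obj.x    obj.z    obj.vx   obj.vz 
     36  0.2118   +0.217  -0.041  +0.542  -0.336
     73  0.4294   +0.395  -0.152  +1.099  -0.681
    110  0.6471   +0.695  -0.338  +1.656  -1.027


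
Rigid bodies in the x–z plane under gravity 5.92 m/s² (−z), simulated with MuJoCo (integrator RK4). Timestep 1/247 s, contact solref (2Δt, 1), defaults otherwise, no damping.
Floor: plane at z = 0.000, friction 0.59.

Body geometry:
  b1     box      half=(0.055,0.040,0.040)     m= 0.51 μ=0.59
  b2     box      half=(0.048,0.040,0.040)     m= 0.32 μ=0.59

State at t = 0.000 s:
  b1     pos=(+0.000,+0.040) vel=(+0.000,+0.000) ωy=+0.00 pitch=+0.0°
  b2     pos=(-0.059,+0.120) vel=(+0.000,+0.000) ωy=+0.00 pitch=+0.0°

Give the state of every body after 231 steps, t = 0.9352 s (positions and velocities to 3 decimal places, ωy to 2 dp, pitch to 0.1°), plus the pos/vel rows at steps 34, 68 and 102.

State at t = 0.9352 s:
  b1     pos=(+0.000,+0.040) vel=(+0.000,+0.000) ωy=+0.00 pitch=+0.0°
  b2     pos=(-0.107,+0.048) vel=(+0.000,+0.000) ωy=+0.00 pitch=-90.0°

Key-timestep trajectory:
   step    t(s)  b1.x    b1.z    b1.vx   b1.vz   b2.x    b2.z    b2.vx   b2.vz 
     34  0.1377   +0.000  +0.040  +0.000  +0.000   -0.062  +0.119  -0.056  -0.011
     68  0.2753   +0.000  +0.040  +0.000  +0.000   -0.078  +0.113  -0.176  -0.117
    102  0.4130   +0.000  +0.040  +0.000  +0.000   -0.106  +0.059  -0.213  -0.773


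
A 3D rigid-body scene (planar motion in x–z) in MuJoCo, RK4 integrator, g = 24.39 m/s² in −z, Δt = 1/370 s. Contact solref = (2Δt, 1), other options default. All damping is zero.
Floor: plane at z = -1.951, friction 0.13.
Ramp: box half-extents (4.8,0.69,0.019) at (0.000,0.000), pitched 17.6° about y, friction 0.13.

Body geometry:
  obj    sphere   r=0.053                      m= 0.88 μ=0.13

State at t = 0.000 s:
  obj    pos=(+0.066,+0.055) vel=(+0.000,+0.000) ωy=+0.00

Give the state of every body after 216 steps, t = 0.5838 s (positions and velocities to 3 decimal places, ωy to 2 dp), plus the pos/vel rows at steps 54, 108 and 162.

State at t = 0.5838 s:
  obj    pos=(+0.922,-0.217) vel=(+2.931,-0.930) ωy=+58.01

Key-timestep trajectory:
   step    t(s)  obj.x    obj.z    obj.vx   obj.vz 
     54  0.1459   +0.119  +0.038  +0.733  -0.233
    108  0.2919   +0.280  -0.013  +1.466  -0.465
    162  0.4378   +0.547  -0.098  +2.199  -0.697


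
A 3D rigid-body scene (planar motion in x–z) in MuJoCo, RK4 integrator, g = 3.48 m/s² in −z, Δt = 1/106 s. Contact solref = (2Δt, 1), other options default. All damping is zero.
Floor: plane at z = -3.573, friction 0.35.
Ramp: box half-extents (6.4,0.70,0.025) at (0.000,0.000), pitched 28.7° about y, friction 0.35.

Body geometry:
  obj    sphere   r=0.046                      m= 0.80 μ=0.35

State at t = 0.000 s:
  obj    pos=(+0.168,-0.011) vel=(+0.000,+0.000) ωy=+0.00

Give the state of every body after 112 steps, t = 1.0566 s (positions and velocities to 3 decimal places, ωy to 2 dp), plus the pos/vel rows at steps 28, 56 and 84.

State at t = 1.0566 s:
  obj    pos=(+0.753,-0.331) vel=(+1.106,-0.606) ωy=+27.41

Key-timestep trajectory:
   step    t(s)  obj.x    obj.z    obj.vx   obj.vz 
     28  0.2642   +0.205  -0.031  +0.277  -0.151
     56  0.5283   +0.314  -0.091  +0.553  -0.303
     84  0.7925   +0.497  -0.191  +0.830  -0.454


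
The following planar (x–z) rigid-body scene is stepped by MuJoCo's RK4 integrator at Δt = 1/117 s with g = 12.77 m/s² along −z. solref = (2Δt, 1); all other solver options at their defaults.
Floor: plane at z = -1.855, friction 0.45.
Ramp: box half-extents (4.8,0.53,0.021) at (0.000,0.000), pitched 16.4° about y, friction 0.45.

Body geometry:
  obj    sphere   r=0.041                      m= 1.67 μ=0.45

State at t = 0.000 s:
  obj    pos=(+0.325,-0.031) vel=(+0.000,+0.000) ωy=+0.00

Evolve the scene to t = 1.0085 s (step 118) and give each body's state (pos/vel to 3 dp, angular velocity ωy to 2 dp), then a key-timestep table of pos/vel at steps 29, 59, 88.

State at t = 1.0085 s:
  obj    pos=(+1.581,-0.401) vel=(+2.491,-0.733) ωy=+63.34

Key-timestep trajectory:
   step    t(s)  obj.x    obj.z    obj.vx   obj.vz 
     29  0.2479   +0.401  -0.053  +0.612  -0.180
     59  0.5043   +0.639  -0.124  +1.246  -0.367
     88  0.7521   +1.024  -0.237  +1.858  -0.547


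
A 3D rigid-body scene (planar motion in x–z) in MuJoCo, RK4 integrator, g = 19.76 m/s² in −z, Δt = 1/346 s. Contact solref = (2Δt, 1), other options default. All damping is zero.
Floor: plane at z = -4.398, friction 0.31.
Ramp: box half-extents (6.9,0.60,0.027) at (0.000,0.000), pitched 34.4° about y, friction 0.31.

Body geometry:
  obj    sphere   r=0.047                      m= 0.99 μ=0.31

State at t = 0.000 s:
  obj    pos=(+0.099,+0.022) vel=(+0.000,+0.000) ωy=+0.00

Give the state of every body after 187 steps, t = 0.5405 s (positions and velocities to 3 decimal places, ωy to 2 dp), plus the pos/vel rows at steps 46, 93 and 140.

State at t = 0.5405 s:
  obj    pos=(+1.060,-0.636) vel=(+3.556,-2.435) ωy=+91.67

Key-timestep trajectory:
   step    t(s)  obj.x    obj.z    obj.vx   obj.vz 
     46  0.1329   +0.157  -0.018  +0.875  -0.599
     93  0.2688   +0.337  -0.141  +1.769  -1.211
    140  0.4046   +0.638  -0.347  +2.663  -1.823


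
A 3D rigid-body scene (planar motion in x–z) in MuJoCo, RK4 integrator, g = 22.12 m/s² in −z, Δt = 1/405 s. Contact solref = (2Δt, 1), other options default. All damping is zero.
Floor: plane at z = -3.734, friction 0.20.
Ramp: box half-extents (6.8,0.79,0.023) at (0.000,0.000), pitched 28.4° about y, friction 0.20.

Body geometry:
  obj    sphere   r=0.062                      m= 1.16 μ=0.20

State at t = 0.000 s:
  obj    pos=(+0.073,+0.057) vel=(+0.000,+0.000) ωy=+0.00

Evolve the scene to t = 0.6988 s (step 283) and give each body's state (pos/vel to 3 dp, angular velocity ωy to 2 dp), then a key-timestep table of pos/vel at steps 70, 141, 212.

State at t = 0.6988 s:
  obj    pos=(+1.687,-0.816) vel=(+4.619,-2.498) ωy=+84.68

Key-timestep trajectory:
   step    t(s)  obj.x    obj.z    obj.vx   obj.vz 
     70  0.1728   +0.172  +0.004  +1.143  -0.618
    141  0.3481   +0.474  -0.160  +2.302  -1.245
    212  0.5235   +0.979  -0.433  +3.461  -1.871


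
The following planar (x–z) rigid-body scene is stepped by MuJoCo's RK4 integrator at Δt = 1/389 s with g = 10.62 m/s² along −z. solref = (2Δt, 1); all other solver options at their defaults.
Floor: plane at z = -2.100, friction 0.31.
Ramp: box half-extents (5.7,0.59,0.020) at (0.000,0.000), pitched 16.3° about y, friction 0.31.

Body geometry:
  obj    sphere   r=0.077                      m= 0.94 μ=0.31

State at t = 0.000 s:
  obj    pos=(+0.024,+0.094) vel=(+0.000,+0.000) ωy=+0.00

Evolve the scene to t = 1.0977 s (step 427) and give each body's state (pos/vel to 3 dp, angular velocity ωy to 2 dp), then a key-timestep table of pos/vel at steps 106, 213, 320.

State at t = 1.0977 s:
  obj    pos=(+1.255,-0.266) vel=(+2.243,-0.656) ωy=+30.35

Key-timestep trajectory:
   step    t(s)  obj.x    obj.z    obj.vx   obj.vz 
    106  0.2725   +0.100  +0.072  +0.557  -0.163
    213  0.5476   +0.330  +0.004  +1.119  -0.327
    320  0.8226   +0.715  -0.108  +1.681  -0.492


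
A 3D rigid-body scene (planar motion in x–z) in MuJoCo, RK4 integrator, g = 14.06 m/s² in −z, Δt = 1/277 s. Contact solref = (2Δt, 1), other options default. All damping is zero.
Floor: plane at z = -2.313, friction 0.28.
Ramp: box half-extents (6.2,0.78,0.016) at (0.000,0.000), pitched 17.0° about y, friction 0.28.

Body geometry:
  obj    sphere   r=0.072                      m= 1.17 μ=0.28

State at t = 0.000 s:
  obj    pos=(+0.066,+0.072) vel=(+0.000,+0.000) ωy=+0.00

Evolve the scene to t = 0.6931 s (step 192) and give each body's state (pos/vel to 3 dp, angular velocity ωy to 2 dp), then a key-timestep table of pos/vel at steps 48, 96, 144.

State at t = 0.6931 s:
  obj    pos=(+0.741,-0.134) vel=(+1.946,-0.595) ωy=+28.26

Key-timestep trajectory:
   step    t(s)  obj.x    obj.z    obj.vx   obj.vz 
     48  0.1733   +0.108  +0.059  +0.487  -0.149
     96  0.3466   +0.235  +0.020  +0.973  -0.298
    144  0.5199   +0.445  -0.044  +1.460  -0.446


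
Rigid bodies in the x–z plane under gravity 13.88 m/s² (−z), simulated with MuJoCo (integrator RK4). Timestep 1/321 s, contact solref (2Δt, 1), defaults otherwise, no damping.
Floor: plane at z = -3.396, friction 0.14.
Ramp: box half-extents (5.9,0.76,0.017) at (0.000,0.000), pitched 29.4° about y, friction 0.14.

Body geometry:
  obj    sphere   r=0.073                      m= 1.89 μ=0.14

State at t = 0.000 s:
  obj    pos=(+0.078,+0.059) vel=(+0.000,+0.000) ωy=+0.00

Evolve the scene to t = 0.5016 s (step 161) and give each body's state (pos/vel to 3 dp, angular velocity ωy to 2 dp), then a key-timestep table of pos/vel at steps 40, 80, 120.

State at t = 0.5016 s:
  obj    pos=(+0.640,-0.257) vel=(+2.241,-1.257) ωy=+29.04

Key-timestep trajectory:
   step    t(s)  obj.x    obj.z    obj.vx   obj.vz 
     40  0.1246   +0.113  +0.040  +0.561  -0.304
     80  0.2492   +0.217  -0.019  +1.118  -0.614
    120  0.3738   +0.390  -0.117  +1.664  -0.953


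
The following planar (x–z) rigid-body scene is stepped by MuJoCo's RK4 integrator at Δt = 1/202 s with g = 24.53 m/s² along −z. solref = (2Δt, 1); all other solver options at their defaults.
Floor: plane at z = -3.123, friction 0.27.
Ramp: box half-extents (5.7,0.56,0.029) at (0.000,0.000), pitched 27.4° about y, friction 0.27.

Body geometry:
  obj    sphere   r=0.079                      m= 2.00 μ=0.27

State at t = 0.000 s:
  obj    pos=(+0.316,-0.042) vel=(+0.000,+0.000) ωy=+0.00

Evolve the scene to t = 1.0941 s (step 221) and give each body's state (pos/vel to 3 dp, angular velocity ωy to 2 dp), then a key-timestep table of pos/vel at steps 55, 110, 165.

State at t = 1.0941 s:
  obj    pos=(+4.601,-2.263) vel=(+7.832,-4.060) ωy=+111.65

Key-timestep trajectory:
   step    t(s)  obj.x    obj.z    obj.vx   obj.vz 
     55  0.2723   +0.581  -0.180  +1.950  -1.011
    110  0.5446   +1.378  -0.592  +3.899  -2.021
    165  0.8168   +2.704  -1.280  +5.848  -3.031


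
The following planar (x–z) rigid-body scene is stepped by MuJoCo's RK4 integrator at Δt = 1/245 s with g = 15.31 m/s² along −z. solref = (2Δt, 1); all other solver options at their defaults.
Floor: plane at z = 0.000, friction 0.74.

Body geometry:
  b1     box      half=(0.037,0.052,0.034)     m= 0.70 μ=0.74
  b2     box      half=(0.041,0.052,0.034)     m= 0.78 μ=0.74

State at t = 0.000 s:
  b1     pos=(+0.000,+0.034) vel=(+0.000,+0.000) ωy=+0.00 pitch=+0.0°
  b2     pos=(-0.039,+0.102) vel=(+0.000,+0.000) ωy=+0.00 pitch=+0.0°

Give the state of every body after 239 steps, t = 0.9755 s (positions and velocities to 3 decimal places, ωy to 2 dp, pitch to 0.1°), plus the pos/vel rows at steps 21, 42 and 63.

State at t = 0.9755 s:
  b1     pos=(+0.000,+0.034) vel=(+0.000,+0.000) ωy=+0.00 pitch=+0.0°
  b2     pos=(-0.080,+0.041) vel=(+0.000,+0.000) ωy=+0.00 pitch=-90.0°

Key-timestep trajectory:
   step    t(s)  b1.x    b1.z    b1.vx   b1.vz   b2.x    b2.z    b2.vx   b2.vz 
     21  0.0857   +0.000  +0.034  +0.000  +0.000   -0.041  +0.102  -0.058  -0.007
     42  0.1714   +0.000  +0.034  +0.001  +0.000   -0.052  +0.099  -0.216  -0.098
     63  0.2571   +0.000  +0.034  +0.000  +0.000   -0.076  +0.062  -0.312  -0.979


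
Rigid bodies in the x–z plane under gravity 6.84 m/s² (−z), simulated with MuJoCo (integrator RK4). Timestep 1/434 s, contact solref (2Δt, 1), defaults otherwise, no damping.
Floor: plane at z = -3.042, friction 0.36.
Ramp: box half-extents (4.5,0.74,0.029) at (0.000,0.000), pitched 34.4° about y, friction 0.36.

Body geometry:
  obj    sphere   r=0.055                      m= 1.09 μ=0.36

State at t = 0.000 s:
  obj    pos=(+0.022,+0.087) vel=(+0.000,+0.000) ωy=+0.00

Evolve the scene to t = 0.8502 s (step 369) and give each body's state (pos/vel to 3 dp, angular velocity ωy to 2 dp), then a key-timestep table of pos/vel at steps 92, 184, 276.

State at t = 0.8502 s:
  obj    pos=(+0.845,-0.477) vel=(+1.936,-1.326) ωy=+42.67

Key-timestep trajectory:
   step    t(s)  obj.x    obj.z    obj.vx   obj.vz 
     92  0.2120   +0.073  +0.052  +0.483  -0.331
    184  0.4240   +0.227  -0.053  +0.966  -0.661
    276  0.6359   +0.483  -0.229  +1.448  -0.992


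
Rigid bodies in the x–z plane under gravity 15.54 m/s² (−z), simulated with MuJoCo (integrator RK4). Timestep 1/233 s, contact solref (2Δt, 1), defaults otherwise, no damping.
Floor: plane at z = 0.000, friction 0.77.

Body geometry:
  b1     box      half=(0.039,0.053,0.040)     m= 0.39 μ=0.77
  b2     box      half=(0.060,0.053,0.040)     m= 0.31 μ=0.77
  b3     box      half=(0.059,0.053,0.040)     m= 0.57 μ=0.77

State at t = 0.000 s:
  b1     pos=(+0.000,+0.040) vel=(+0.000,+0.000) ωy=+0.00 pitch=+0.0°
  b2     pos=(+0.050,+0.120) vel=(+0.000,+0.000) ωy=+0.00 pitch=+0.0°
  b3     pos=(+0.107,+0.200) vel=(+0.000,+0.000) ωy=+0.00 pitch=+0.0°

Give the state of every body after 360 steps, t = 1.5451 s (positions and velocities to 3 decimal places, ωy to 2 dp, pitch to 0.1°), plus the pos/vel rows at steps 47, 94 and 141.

State at t = 1.5451 s:
  b1     pos=(+0.000,+0.040) vel=(+0.000,+0.000) ωy=+0.00 pitch=+0.0°
  b2     pos=(+0.101,+0.060) vel=(+0.000,+0.000) ωy=+0.00 pitch=+90.0°
  b3     pos=(+0.234,+0.059) vel=(+0.000,+0.000) ωy=+0.00 pitch=+90.0°

Key-timestep trajectory:
   step    t(s)  b1.x    b1.z    b1.vx   b1.vz   b2.x    b2.z    b2.vx   b2.vz   b3.x    b3.z    b3.vx   b3.vz 
     47  0.2017   +0.000  +0.040  +0.000  +0.000   +0.088  +0.067  +0.372  -0.934   +0.202  +0.066  +0.670  +0.140
     94  0.4034   +0.000  +0.040  +0.000  +0.000   +0.135  +0.072  +0.026  +0.002   +0.249  +0.067  -0.174  -0.065
    141  0.6052   +0.000  +0.040  +0.000  +0.000   +0.092  +0.065  +0.007  -0.002   +0.234  +0.059  +0.000  +0.000


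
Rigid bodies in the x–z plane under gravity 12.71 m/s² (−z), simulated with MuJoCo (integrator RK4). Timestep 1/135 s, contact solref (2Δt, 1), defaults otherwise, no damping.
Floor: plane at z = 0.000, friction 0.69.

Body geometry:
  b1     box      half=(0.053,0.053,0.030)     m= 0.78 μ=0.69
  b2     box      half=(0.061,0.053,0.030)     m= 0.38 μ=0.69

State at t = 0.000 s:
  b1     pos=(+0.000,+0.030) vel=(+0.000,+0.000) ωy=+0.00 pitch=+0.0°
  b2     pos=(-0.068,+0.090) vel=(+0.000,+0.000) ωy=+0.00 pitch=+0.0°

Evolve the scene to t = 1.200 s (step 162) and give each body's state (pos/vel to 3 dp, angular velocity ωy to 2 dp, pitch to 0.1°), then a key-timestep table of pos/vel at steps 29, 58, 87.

State at t = 1.200 s:
  b1     pos=(+0.000,+0.030) vel=(+0.000,+0.000) ωy=+0.00 pitch=+0.0°
  b2     pos=(-0.131,+0.061) vel=(+0.000,+0.000) ωy=+0.00 pitch=-90.0°

Key-timestep trajectory:
   step    t(s)  b1.x    b1.z    b1.vx   b1.vz   b2.x    b2.z    b2.vx   b2.vz 
     29  0.2148   +0.000  +0.030  +0.000  +0.000   -0.104  +0.068  -0.222  +0.006
     58  0.4296   +0.000  +0.030  +0.000  +0.000   -0.146  +0.066  +0.012  -0.003
     87  0.6444   +0.000  +0.030  +0.000  +0.000   -0.129  +0.062  -0.159  -0.071


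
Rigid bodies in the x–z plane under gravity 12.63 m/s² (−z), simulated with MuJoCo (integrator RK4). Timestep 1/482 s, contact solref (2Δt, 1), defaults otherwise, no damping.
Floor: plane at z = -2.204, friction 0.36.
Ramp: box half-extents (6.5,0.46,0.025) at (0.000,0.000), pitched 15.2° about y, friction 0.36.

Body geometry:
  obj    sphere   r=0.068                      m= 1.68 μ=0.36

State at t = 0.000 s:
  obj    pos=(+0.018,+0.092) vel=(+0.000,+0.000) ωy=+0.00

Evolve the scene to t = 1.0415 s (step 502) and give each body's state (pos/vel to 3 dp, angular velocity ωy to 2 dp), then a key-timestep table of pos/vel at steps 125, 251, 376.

State at t = 1.0415 s:
  obj    pos=(+1.256,-0.245) vel=(+2.377,-0.646) ωy=+36.23

Key-timestep trajectory:
   step    t(s)  obj.x    obj.z    obj.vx   obj.vz 
    125  0.2593   +0.095  +0.071  +0.592  -0.161
    251  0.5207   +0.327  +0.007  +1.189  -0.323
    376  0.7801   +0.712  -0.097  +1.781  -0.484
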